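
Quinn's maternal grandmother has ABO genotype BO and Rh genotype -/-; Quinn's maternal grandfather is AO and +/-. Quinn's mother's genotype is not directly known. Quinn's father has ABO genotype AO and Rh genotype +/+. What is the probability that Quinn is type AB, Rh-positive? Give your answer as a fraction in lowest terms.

Quinn's mother's ABO genotype from BO × AO: 1/4 AB, 1/4 AO, 1/4 BO, 1/4 OO.
Crossing each possibility with the father AO and summing P(type AB): 1/4·1/4 + 1/4·0 + 1/4·1/4 + 1/4·0 = 1/8.
Similarly for Rh via the mother's Rh distribution: P(Rh+) = 1.
Independent loci: 1/8 × 1 = 1/8.

1/8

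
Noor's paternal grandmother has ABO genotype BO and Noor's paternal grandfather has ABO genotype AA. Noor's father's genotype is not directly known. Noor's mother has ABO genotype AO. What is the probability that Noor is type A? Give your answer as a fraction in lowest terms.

Noor's father's ABO genotype from BO × AA: 1/2 AB, 1/2 AO.
Crossing each possibility with the mother AO and summing P(type A): 1/2·1/2 + 1/2·3/4 = 5/8.

5/8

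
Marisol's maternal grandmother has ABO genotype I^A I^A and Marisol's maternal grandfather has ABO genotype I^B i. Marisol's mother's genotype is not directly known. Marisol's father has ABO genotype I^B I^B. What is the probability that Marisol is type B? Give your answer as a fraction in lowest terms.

Marisol's mother's ABO genotype from I^A I^A × I^B i: 1/2 I^A I^B, 1/2 I^A i.
Crossing each possibility with the father I^B I^B and summing P(type B): 1/2·1/2 + 1/2·1/2 = 1/2.

1/2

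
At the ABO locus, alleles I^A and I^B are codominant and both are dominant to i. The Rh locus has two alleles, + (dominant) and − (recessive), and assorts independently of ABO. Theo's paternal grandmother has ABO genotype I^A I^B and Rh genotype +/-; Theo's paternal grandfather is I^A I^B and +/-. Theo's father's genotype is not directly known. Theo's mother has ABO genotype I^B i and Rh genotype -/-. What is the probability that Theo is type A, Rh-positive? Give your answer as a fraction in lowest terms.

Theo's father's ABO genotype from I^A I^B × I^A I^B: 1/4 I^A I^A, 1/2 I^A I^B, 1/4 I^B I^B.
Crossing each possibility with the mother I^B i and summing P(type A): 1/4·1/2 + 1/2·1/4 + 1/4·0 = 1/4.
Similarly for Rh via the father's Rh distribution: P(Rh+) = 1/2.
Independent loci: 1/4 × 1/2 = 1/8.

1/8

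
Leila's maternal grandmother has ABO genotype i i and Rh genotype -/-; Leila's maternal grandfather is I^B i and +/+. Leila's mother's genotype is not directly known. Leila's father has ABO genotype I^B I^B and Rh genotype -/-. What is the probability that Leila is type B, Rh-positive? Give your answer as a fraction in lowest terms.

Leila's mother's ABO genotype from i i × I^B i: 1/2 I^B i, 1/2 i i.
Crossing each possibility with the father I^B I^B and summing P(type B): 1/2·1 + 1/2·1 = 1.
Similarly for Rh via the mother's Rh distribution: P(Rh+) = 1/2.
Independent loci: 1 × 1/2 = 1/2.

1/2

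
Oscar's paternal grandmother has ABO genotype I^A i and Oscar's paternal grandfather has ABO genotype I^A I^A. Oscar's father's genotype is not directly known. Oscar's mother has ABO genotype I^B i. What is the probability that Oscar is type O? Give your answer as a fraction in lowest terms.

Oscar's father's ABO genotype from I^A i × I^A I^A: 1/2 I^A I^A, 1/2 I^A i.
Crossing each possibility with the mother I^B i and summing P(type O): 1/2·0 + 1/2·1/4 = 1/8.

1/8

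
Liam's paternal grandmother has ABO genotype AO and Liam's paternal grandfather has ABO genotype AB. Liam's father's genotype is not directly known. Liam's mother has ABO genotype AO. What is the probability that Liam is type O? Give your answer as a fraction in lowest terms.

1/8

Liam's father's ABO genotype from AO × AB: 1/4 AA, 1/4 AB, 1/4 AO, 1/4 BO.
Crossing each possibility with the mother AO and summing P(type O): 1/4·0 + 1/4·0 + 1/4·1/4 + 1/4·1/4 = 1/8.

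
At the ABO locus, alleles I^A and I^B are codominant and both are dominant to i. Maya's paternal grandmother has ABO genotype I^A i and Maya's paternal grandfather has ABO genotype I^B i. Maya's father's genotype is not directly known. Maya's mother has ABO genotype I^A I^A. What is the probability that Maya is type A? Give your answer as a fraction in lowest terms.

3/4

Maya's father's ABO genotype from I^A i × I^B i: 1/4 I^A I^B, 1/4 I^A i, 1/4 I^B i, 1/4 i i.
Crossing each possibility with the mother I^A I^A and summing P(type A): 1/4·1/2 + 1/4·1 + 1/4·1/2 + 1/4·1 = 3/4.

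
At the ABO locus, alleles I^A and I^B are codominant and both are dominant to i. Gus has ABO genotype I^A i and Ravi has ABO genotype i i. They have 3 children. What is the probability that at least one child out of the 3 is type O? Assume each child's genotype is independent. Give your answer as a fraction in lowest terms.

ABO cross I^A i × i i → 1/2 O, 1/2 A.
So P(type O) = 1/2 per child.
P(none) = (1/2)^3 = 1/8; P(at least one) = 1 − 1/8 = 7/8.

7/8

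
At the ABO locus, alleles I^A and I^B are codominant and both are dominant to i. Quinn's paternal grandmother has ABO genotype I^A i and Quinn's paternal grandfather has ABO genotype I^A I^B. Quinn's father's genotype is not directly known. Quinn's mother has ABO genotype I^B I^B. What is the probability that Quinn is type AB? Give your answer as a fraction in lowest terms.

Quinn's father's ABO genotype from I^A i × I^A I^B: 1/4 I^A I^A, 1/4 I^A I^B, 1/4 I^A i, 1/4 I^B i.
Crossing each possibility with the mother I^B I^B and summing P(type AB): 1/4·1 + 1/4·1/2 + 1/4·1/2 + 1/4·0 = 1/2.

1/2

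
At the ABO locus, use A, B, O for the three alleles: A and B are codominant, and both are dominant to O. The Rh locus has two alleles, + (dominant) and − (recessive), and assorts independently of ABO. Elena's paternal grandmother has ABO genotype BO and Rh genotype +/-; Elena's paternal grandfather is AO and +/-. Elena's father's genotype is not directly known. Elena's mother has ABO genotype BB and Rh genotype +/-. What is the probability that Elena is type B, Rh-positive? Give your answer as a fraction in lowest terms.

Elena's father's ABO genotype from BO × AO: 1/4 AB, 1/4 AO, 1/4 BO, 1/4 OO.
Crossing each possibility with the mother BB and summing P(type B): 1/4·1/2 + 1/4·1/2 + 1/4·1 + 1/4·1 = 3/4.
Similarly for Rh via the father's Rh distribution: P(Rh+) = 3/4.
Independent loci: 3/4 × 3/4 = 9/16.

9/16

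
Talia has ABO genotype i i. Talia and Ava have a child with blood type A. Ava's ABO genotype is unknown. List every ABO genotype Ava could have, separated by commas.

I^A I^A, I^A I^B, I^A i

For each candidate genotype of Ava, check whether crossing it with i i can produce every observed child phenotype.
  I^A I^A → possible child types {A} ✓
  I^A I^B → possible child types {A, B} ✓
  I^A i → possible child types {O, A} ✓
  I^B I^B → possible child types {B} ✗
  I^B i → possible child types {O, B} ✗
  i i → possible child types {O} ✗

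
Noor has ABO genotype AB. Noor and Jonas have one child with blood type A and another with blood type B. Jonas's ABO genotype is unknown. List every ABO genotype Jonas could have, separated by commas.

AB, AO, BO, OO

For each candidate genotype of Jonas, check whether crossing it with AB can produce every observed child phenotype.
  AA → possible child types {A, AB} ✗
  AB → possible child types {A, B, AB} ✓
  AO → possible child types {A, B, AB} ✓
  BB → possible child types {B, AB} ✗
  BO → possible child types {A, B, AB} ✓
  OO → possible child types {A, B} ✓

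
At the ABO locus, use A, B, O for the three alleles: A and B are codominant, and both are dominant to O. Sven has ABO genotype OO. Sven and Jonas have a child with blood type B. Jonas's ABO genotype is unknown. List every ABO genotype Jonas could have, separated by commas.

For each candidate genotype of Jonas, check whether crossing it with OO can produce every observed child phenotype.
  AA → possible child types {A} ✗
  AB → possible child types {A, B} ✓
  AO → possible child types {O, A} ✗
  BB → possible child types {B} ✓
  BO → possible child types {O, B} ✓
  OO → possible child types {O} ✗

AB, BB, BO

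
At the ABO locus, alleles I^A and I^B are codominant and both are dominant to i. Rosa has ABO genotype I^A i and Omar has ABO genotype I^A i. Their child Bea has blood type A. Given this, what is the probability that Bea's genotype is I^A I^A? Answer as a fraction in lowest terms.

1/3

Cross I^A i × I^A i → 1/4 I^A I^A, 1/2 I^A i, 1/4 i i.
Type-A genotypes among offspring: I^A I^A (1/4), I^A i (1/2); total 3/4.
P(I^A I^A | type A) = (1/4) / (3/4) = 1/3.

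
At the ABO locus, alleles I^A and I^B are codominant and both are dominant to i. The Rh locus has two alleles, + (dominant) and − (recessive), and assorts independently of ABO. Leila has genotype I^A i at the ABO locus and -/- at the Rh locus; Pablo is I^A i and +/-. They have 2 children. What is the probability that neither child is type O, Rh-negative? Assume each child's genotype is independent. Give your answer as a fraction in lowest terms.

49/64

ABO cross I^A i × I^A i → 1/4 O, 3/4 A.
Rh cross -/- × +/- → 1/2 Rh+, 1/2 Rh-; so P(type O, Rh-negative) = 1/4 × 1/2 = 1/8 per child.
P(not type O, Rh-negative) = 7/8 for one child; (7/8)^2 = 49/64.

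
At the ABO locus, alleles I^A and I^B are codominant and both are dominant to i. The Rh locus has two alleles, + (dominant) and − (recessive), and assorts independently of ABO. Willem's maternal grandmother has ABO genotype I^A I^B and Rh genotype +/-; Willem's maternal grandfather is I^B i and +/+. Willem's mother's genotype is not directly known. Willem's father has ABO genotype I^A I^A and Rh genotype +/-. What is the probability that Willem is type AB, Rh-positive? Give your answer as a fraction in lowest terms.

7/16

Willem's mother's ABO genotype from I^A I^B × I^B i: 1/4 I^A I^B, 1/4 I^A i, 1/4 I^B I^B, 1/4 I^B i.
Crossing each possibility with the father I^A I^A and summing P(type AB): 1/4·1/2 + 1/4·0 + 1/4·1 + 1/4·1/2 = 1/2.
Similarly for Rh via the mother's Rh distribution: P(Rh+) = 7/8.
Independent loci: 1/2 × 7/8 = 7/16.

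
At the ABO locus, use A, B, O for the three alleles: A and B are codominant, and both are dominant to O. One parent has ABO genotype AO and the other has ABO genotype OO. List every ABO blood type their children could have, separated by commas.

Gametes from AO × OO give offspring ABO genotypes AO, OO, i.e. phenotypes O, A.

O, A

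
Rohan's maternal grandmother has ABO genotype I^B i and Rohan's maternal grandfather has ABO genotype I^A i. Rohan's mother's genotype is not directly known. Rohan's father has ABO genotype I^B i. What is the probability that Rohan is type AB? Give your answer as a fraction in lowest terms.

Rohan's mother's ABO genotype from I^B i × I^A i: 1/4 I^A I^B, 1/4 I^A i, 1/4 I^B i, 1/4 i i.
Crossing each possibility with the father I^B i and summing P(type AB): 1/4·1/4 + 1/4·1/4 + 1/4·0 + 1/4·0 = 1/8.

1/8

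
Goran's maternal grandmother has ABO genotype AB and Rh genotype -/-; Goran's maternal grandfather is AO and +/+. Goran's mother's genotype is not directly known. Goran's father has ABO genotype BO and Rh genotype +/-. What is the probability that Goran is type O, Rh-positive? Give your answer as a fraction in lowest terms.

3/32

Goran's mother's ABO genotype from AB × AO: 1/4 AA, 1/4 AB, 1/4 AO, 1/4 BO.
Crossing each possibility with the father BO and summing P(type O): 1/4·0 + 1/4·0 + 1/4·1/4 + 1/4·1/4 = 1/8.
Similarly for Rh via the mother's Rh distribution: P(Rh+) = 3/4.
Independent loci: 1/8 × 3/4 = 3/32.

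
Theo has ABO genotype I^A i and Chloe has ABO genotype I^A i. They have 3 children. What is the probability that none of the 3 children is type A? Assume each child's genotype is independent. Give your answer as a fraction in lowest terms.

1/64

ABO cross I^A i × I^A i → 1/4 O, 3/4 A.
So P(type A) = 3/4 per child.
P(not type A) = 1/4 for one child; (1/4)^3 = 1/64.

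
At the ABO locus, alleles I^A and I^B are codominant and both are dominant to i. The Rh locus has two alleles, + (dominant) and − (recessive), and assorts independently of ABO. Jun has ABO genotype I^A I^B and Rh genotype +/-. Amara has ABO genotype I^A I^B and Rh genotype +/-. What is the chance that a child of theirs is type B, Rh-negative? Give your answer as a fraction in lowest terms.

1/16

ABO cross I^A I^B × I^A I^B → offspring phenotypes: 1/4 A, 1/4 B, 1/2 AB.
Rh cross +/- × +/- → 3/4 Rh+, 1/4 Rh-.
Independent loci: P(type B, Rh-negative) = 1/4 × 1/4 = 1/16.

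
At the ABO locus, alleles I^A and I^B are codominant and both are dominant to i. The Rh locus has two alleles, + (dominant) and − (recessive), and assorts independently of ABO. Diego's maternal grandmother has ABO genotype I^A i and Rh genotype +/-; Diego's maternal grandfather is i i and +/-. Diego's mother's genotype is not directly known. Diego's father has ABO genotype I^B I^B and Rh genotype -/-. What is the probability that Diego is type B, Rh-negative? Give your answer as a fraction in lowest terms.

3/8

Diego's mother's ABO genotype from I^A i × i i: 1/2 I^A i, 1/2 i i.
Crossing each possibility with the father I^B I^B and summing P(type B): 1/2·1/2 + 1/2·1 = 3/4.
Similarly for Rh via the mother's Rh distribution: P(Rh-) = 1/2.
Independent loci: 3/4 × 1/2 = 3/8.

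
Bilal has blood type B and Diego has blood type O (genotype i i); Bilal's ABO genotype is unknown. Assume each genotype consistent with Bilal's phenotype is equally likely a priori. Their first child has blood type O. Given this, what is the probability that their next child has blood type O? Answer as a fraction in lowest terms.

Possible genotypes: Bilal ∈ {I^B I^B, I^B i}; Diego ∈ {i i}.
Weight each parental genotype pair by prior × P(type-O child):
  I^B i × i i: posterior weight 1; P(next child type O) = 1/2.
Weighted sum = 1/2.

1/2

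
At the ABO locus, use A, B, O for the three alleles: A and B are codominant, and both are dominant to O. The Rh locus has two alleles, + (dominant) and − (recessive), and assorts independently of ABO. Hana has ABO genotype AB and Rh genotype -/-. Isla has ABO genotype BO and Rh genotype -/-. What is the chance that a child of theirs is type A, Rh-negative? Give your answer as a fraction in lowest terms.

ABO cross AB × BO → offspring phenotypes: 1/4 A, 1/2 B, 1/4 AB.
Rh cross -/- × -/- → 1 Rh-.
Independent loci: P(type A, Rh-negative) = 1/4 × 1 = 1/4.

1/4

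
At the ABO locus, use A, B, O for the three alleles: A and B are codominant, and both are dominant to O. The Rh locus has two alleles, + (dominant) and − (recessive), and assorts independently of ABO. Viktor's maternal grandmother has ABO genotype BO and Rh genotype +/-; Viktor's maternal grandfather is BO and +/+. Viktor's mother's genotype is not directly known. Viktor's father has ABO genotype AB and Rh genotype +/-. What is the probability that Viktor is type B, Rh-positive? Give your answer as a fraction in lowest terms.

7/16

Viktor's mother's ABO genotype from BO × BO: 1/4 BB, 1/2 BO, 1/4 OO.
Crossing each possibility with the father AB and summing P(type B): 1/4·1/2 + 1/2·1/2 + 1/4·1/2 = 1/2.
Similarly for Rh via the mother's Rh distribution: P(Rh+) = 7/8.
Independent loci: 1/2 × 7/8 = 7/16.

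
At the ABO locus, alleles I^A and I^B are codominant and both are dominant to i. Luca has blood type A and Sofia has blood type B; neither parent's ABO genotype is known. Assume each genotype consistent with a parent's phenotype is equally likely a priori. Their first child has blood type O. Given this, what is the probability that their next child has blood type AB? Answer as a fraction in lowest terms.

1/4

Possible genotypes: Luca ∈ {I^A I^A, I^A i}; Sofia ∈ {I^B I^B, I^B i}.
Weight each parental genotype pair by prior × P(type-O child):
  I^A i × I^B i: posterior weight 1; P(next child type AB) = 1/4.
Weighted sum = 1/4.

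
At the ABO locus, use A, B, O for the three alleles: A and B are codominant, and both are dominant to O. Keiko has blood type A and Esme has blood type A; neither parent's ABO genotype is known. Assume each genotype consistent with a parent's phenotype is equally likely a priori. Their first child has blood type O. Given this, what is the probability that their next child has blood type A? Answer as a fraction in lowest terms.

Possible genotypes: Keiko ∈ {AA, AO}; Esme ∈ {AA, AO}.
Weight each parental genotype pair by prior × P(type-O child):
  AO × AO: posterior weight 1; P(next child type A) = 3/4.
Weighted sum = 3/4.

3/4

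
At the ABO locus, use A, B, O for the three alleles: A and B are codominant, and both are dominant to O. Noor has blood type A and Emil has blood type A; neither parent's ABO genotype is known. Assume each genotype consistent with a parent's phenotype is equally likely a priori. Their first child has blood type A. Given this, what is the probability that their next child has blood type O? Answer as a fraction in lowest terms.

Possible genotypes: Noor ∈ {AA, AO}; Emil ∈ {AA, AO}.
Weight each parental genotype pair by prior × P(type-A child):
  AA × AA: posterior weight 4/15; P(next child type O) = 0.
  AA × AO: posterior weight 4/15; P(next child type O) = 0.
  AO × AA: posterior weight 4/15; P(next child type O) = 0.
  AO × AO: posterior weight 1/5; P(next child type O) = 1/4.
Weighted sum = 1/20.

1/20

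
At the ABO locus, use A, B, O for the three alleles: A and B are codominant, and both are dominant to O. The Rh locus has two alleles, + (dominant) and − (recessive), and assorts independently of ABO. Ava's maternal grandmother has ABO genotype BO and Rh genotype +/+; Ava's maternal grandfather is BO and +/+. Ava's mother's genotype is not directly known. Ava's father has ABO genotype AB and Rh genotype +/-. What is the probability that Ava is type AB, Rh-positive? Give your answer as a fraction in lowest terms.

1/4

Ava's mother's ABO genotype from BO × BO: 1/4 BB, 1/2 BO, 1/4 OO.
Crossing each possibility with the father AB and summing P(type AB): 1/4·1/2 + 1/2·1/4 + 1/4·0 = 1/4.
Similarly for Rh via the mother's Rh distribution: P(Rh+) = 1.
Independent loci: 1/4 × 1 = 1/4.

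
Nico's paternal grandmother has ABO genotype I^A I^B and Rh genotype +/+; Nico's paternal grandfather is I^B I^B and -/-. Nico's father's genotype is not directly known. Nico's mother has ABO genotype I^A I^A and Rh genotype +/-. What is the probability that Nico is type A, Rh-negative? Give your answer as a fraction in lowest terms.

Nico's father's ABO genotype from I^A I^B × I^B I^B: 1/2 I^A I^B, 1/2 I^B I^B.
Crossing each possibility with the mother I^A I^A and summing P(type A): 1/2·1/2 + 1/2·0 = 1/4.
Similarly for Rh via the father's Rh distribution: P(Rh-) = 1/4.
Independent loci: 1/4 × 1/4 = 1/16.

1/16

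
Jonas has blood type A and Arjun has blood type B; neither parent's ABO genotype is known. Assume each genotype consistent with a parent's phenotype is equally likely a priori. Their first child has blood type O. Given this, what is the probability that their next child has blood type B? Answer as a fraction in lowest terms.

1/4

Possible genotypes: Jonas ∈ {I^A I^A, I^A i}; Arjun ∈ {I^B I^B, I^B i}.
Weight each parental genotype pair by prior × P(type-O child):
  I^A i × I^B i: posterior weight 1; P(next child type B) = 1/4.
Weighted sum = 1/4.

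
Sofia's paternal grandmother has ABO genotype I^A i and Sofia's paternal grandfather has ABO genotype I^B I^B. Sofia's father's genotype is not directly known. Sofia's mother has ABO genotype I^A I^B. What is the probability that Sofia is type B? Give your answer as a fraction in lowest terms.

3/8

Sofia's father's ABO genotype from I^A i × I^B I^B: 1/2 I^A I^B, 1/2 I^B i.
Crossing each possibility with the mother I^A I^B and summing P(type B): 1/2·1/4 + 1/2·1/2 = 3/8.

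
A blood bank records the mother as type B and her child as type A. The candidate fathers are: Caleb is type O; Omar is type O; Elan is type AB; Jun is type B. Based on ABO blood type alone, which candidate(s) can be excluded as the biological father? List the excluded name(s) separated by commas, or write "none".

A candidate is excluded only if no genotype consistent with his phenotype could produce a type A child with a type B mother.
Caleb (type O): no genotype consistent with that phenotype can produce a type-A child with a type-B mother.
Omar (type O): no genotype consistent with that phenotype can produce a type-A child with a type-B mother.
Jun (type B): no genotype consistent with that phenotype can produce a type-A child with a type-B mother.

Caleb, Omar, Jun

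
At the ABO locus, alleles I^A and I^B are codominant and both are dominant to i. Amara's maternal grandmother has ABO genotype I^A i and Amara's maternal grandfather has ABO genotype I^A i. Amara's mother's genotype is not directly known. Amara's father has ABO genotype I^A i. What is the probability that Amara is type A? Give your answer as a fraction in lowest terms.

Amara's mother's ABO genotype from I^A i × I^A i: 1/4 I^A I^A, 1/2 I^A i, 1/4 i i.
Crossing each possibility with the father I^A i and summing P(type A): 1/4·1 + 1/2·3/4 + 1/4·1/2 = 3/4.

3/4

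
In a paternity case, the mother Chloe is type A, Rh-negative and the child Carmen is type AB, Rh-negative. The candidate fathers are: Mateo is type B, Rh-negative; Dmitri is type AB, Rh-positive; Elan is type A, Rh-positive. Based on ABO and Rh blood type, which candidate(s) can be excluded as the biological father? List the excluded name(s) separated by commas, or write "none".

Elan

A candidate is excluded only if no genotype consistent with his phenotype could produce a type AB, Rh-negative child with a type A, Rh-negative mother.
Elan (type A, Rh+): no genotype consistent with that phenotype can produce a type-AB Rh- child with a type-A mother.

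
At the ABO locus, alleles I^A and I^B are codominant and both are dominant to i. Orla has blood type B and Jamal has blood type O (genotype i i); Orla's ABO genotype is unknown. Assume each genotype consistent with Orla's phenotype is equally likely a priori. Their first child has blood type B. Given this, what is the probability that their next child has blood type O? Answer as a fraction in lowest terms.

Possible genotypes: Orla ∈ {I^B I^B, I^B i}; Jamal ∈ {i i}.
Weight each parental genotype pair by prior × P(type-B child):
  I^B I^B × i i: posterior weight 2/3; P(next child type O) = 0.
  I^B i × i i: posterior weight 1/3; P(next child type O) = 1/2.
Weighted sum = 1/6.

1/6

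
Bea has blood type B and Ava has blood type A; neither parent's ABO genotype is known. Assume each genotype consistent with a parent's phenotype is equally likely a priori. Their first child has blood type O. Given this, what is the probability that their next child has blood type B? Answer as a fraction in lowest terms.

Possible genotypes: Bea ∈ {BB, BO}; Ava ∈ {AA, AO}.
Weight each parental genotype pair by prior × P(type-O child):
  BO × AO: posterior weight 1; P(next child type B) = 1/4.
Weighted sum = 1/4.

1/4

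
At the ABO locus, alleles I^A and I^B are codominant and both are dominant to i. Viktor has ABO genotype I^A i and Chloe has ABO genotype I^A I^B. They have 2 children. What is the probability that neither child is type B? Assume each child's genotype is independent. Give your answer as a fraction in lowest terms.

ABO cross I^A i × I^A I^B → 1/2 A, 1/4 B, 1/4 AB.
So P(type B) = 1/4 per child.
P(not type B) = 3/4 for one child; (3/4)^2 = 9/16.

9/16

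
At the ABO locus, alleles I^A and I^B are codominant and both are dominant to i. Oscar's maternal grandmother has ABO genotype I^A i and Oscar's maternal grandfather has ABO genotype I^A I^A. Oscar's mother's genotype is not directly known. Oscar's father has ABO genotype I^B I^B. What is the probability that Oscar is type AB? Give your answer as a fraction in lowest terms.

3/4

Oscar's mother's ABO genotype from I^A i × I^A I^A: 1/2 I^A I^A, 1/2 I^A i.
Crossing each possibility with the father I^B I^B and summing P(type AB): 1/2·1 + 1/2·1/2 = 3/4.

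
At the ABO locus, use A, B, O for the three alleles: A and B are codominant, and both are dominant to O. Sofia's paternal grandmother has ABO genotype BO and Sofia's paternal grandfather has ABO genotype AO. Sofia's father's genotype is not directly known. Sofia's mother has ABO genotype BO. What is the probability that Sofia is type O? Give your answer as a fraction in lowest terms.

Sofia's father's ABO genotype from BO × AO: 1/4 AB, 1/4 AO, 1/4 BO, 1/4 OO.
Crossing each possibility with the mother BO and summing P(type O): 1/4·0 + 1/4·1/4 + 1/4·1/4 + 1/4·1/2 = 1/4.

1/4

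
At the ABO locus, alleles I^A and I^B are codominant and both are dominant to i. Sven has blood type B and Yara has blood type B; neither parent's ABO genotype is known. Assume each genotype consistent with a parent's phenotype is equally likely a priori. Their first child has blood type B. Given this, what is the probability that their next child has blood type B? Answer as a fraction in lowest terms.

Possible genotypes: Sven ∈ {I^B I^B, I^B i}; Yara ∈ {I^B I^B, I^B i}.
Weight each parental genotype pair by prior × P(type-B child):
  I^B I^B × I^B I^B: posterior weight 4/15; P(next child type B) = 1.
  I^B I^B × I^B i: posterior weight 4/15; P(next child type B) = 1.
  I^B i × I^B I^B: posterior weight 4/15; P(next child type B) = 1.
  I^B i × I^B i: posterior weight 1/5; P(next child type B) = 3/4.
Weighted sum = 19/20.

19/20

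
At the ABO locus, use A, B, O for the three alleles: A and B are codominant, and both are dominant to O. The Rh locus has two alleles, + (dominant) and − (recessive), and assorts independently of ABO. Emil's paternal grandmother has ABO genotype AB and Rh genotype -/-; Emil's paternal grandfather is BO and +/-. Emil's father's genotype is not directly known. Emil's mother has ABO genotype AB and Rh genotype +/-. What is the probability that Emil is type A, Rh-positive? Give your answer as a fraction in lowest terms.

Emil's father's ABO genotype from AB × BO: 1/4 AB, 1/4 AO, 1/4 BB, 1/4 BO.
Crossing each possibility with the mother AB and summing P(type A): 1/4·1/4 + 1/4·1/2 + 1/4·0 + 1/4·1/4 = 1/4.
Similarly for Rh via the father's Rh distribution: P(Rh+) = 5/8.
Independent loci: 1/4 × 5/8 = 5/32.

5/32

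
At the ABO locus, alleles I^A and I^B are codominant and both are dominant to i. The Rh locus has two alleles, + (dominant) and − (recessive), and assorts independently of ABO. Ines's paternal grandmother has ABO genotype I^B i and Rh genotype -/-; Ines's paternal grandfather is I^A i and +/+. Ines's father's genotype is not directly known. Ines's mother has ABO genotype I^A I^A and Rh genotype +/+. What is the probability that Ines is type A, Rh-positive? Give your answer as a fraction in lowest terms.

3/4

Ines's father's ABO genotype from I^B i × I^A i: 1/4 I^A I^B, 1/4 I^A i, 1/4 I^B i, 1/4 i i.
Crossing each possibility with the mother I^A I^A and summing P(type A): 1/4·1/2 + 1/4·1 + 1/4·1/2 + 1/4·1 = 3/4.
Similarly for Rh via the father's Rh distribution: P(Rh+) = 1.
Independent loci: 3/4 × 1 = 3/4.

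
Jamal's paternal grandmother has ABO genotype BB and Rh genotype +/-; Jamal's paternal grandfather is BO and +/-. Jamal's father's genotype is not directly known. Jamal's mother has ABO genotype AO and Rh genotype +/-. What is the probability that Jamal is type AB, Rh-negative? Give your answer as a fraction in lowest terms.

3/32

Jamal's father's ABO genotype from BB × BO: 1/2 BB, 1/2 BO.
Crossing each possibility with the mother AO and summing P(type AB): 1/2·1/2 + 1/2·1/4 = 3/8.
Similarly for Rh via the father's Rh distribution: P(Rh-) = 1/4.
Independent loci: 3/8 × 1/4 = 3/32.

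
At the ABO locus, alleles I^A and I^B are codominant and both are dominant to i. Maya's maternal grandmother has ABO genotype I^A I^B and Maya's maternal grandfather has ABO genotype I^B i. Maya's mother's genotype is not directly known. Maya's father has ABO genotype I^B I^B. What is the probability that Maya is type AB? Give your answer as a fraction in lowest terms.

Maya's mother's ABO genotype from I^A I^B × I^B i: 1/4 I^A I^B, 1/4 I^A i, 1/4 I^B I^B, 1/4 I^B i.
Crossing each possibility with the father I^B I^B and summing P(type AB): 1/4·1/2 + 1/4·1/2 + 1/4·0 + 1/4·0 = 1/4.

1/4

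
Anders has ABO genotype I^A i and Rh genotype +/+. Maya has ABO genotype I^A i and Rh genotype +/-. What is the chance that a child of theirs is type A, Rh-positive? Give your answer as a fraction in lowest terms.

ABO cross I^A i × I^A i → offspring phenotypes: 1/4 O, 3/4 A.
Rh cross +/+ × +/- → 1 Rh+.
Independent loci: P(type A, Rh-positive) = 3/4 × 1 = 3/4.

3/4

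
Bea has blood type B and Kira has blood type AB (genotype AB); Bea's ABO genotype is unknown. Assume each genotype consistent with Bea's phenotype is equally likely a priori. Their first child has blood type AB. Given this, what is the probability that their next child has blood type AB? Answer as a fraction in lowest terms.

Possible genotypes: Bea ∈ {BB, BO}; Kira ∈ {AB}.
Weight each parental genotype pair by prior × P(type-AB child):
  BB × AB: posterior weight 2/3; P(next child type AB) = 1/2.
  BO × AB: posterior weight 1/3; P(next child type AB) = 1/4.
Weighted sum = 5/12.

5/12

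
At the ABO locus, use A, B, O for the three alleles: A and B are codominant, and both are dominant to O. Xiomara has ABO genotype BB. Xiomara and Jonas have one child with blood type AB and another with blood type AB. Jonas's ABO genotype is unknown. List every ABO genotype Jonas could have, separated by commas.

For each candidate genotype of Jonas, check whether crossing it with BB can produce every observed child phenotype.
  AA → possible child types {AB} ✓
  AB → possible child types {B, AB} ✓
  AO → possible child types {B, AB} ✓
  BB → possible child types {B} ✗
  BO → possible child types {B} ✗
  OO → possible child types {B} ✗

AA, AB, AO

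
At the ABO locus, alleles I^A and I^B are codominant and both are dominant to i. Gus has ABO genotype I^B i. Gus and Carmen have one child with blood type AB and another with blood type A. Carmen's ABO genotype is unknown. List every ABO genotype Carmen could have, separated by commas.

For each candidate genotype of Carmen, check whether crossing it with I^B i can produce every observed child phenotype.
  I^A I^A → possible child types {A, AB} ✓
  I^A I^B → possible child types {A, B, AB} ✓
  I^A i → possible child types {O, A, B, AB} ✓
  I^B I^B → possible child types {B} ✗
  I^B i → possible child types {O, B} ✗
  i i → possible child types {O, B} ✗

I^A I^A, I^A I^B, I^A i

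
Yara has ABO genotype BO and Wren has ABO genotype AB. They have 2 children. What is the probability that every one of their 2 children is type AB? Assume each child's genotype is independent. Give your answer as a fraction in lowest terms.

1/16

ABO cross BO × AB → 1/4 A, 1/2 B, 1/4 AB.
So P(type AB) = 1/4 per child.
All 2 independent: (1/4)^2 = 1/16.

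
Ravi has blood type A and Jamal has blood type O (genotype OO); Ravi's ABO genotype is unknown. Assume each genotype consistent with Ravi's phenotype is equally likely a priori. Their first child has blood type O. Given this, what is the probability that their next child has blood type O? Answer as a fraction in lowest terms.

Possible genotypes: Ravi ∈ {AA, AO}; Jamal ∈ {OO}.
Weight each parental genotype pair by prior × P(type-O child):
  AO × OO: posterior weight 1; P(next child type O) = 1/2.
Weighted sum = 1/2.

1/2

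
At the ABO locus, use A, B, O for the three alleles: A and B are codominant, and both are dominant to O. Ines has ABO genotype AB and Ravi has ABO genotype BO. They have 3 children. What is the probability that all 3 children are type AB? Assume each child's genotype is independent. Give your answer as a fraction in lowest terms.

ABO cross AB × BO → 1/4 A, 1/2 B, 1/4 AB.
So P(type AB) = 1/4 per child.
All 3 independent: (1/4)^3 = 1/64.

1/64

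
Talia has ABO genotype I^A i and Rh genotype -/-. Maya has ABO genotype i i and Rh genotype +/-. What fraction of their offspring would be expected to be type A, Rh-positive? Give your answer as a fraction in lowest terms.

ABO cross I^A i × i i → offspring phenotypes: 1/2 O, 1/2 A.
Rh cross -/- × +/- → 1/2 Rh+, 1/2 Rh-.
Independent loci: P(type A, Rh-positive) = 1/2 × 1/2 = 1/4.

1/4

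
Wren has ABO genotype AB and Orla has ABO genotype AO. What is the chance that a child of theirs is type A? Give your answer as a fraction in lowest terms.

ABO cross AB × AO → offspring phenotypes: 1/2 A, 1/4 B, 1/4 AB.
So P(type A) = 1/2.

1/2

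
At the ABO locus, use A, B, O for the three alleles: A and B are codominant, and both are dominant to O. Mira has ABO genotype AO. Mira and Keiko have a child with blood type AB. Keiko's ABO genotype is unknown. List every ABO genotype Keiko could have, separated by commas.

AB, BB, BO

For each candidate genotype of Keiko, check whether crossing it with AO can produce every observed child phenotype.
  AA → possible child types {A} ✗
  AB → possible child types {A, B, AB} ✓
  AO → possible child types {O, A} ✗
  BB → possible child types {B, AB} ✓
  BO → possible child types {O, A, B, AB} ✓
  OO → possible child types {O, A} ✗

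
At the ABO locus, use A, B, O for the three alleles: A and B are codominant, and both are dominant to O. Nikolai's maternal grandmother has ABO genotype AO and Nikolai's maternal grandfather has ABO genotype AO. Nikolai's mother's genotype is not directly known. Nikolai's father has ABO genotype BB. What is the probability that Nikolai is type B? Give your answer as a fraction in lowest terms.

1/2

Nikolai's mother's ABO genotype from AO × AO: 1/4 AA, 1/2 AO, 1/4 OO.
Crossing each possibility with the father BB and summing P(type B): 1/4·0 + 1/2·1/2 + 1/4·1 = 1/2.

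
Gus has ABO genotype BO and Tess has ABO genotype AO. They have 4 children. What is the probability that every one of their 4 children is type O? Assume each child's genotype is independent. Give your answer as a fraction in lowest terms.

ABO cross BO × AO → 1/4 O, 1/4 A, 1/4 B, 1/4 AB.
So P(type O) = 1/4 per child.
All 4 independent: (1/4)^4 = 1/256.

1/256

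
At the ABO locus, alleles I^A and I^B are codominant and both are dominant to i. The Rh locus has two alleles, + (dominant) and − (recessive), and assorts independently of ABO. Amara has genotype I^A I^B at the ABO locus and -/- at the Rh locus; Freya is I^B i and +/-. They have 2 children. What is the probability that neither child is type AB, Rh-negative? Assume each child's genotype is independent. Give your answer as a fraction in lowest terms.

49/64

ABO cross I^A I^B × I^B i → 1/4 A, 1/2 B, 1/4 AB.
Rh cross -/- × +/- → 1/2 Rh+, 1/2 Rh-; so P(type AB, Rh-negative) = 1/4 × 1/2 = 1/8 per child.
P(not type AB, Rh-negative) = 7/8 for one child; (7/8)^2 = 49/64.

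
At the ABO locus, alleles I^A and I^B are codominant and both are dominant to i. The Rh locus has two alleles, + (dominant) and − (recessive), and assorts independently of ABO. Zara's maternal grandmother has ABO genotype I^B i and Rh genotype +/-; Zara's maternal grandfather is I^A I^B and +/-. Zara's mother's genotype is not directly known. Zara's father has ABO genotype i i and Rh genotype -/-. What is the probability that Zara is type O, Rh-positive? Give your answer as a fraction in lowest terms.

1/8

Zara's mother's ABO genotype from I^B i × I^A I^B: 1/4 I^A I^B, 1/4 I^A i, 1/4 I^B I^B, 1/4 I^B i.
Crossing each possibility with the father i i and summing P(type O): 1/4·0 + 1/4·1/2 + 1/4·0 + 1/4·1/2 = 1/4.
Similarly for Rh via the mother's Rh distribution: P(Rh+) = 1/2.
Independent loci: 1/4 × 1/2 = 1/8.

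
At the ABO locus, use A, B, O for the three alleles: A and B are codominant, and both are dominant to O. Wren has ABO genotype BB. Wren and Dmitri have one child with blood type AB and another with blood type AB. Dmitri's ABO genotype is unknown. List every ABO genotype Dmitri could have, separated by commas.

For each candidate genotype of Dmitri, check whether crossing it with BB can produce every observed child phenotype.
  AA → possible child types {AB} ✓
  AB → possible child types {B, AB} ✓
  AO → possible child types {B, AB} ✓
  BB → possible child types {B} ✗
  BO → possible child types {B} ✗
  OO → possible child types {B} ✗

AA, AB, AO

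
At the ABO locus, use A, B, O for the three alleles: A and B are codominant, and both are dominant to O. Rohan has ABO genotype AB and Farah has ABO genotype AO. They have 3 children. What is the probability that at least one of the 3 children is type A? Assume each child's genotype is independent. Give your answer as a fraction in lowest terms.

ABO cross AB × AO → 1/2 A, 1/4 B, 1/4 AB.
So P(type A) = 1/2 per child.
P(none) = (1/2)^3 = 1/8; P(at least one) = 1 − 1/8 = 7/8.

7/8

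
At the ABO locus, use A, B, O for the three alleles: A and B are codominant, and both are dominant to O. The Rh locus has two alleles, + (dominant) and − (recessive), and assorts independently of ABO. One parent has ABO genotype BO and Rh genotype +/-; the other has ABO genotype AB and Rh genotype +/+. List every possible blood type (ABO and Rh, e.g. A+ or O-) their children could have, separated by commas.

A+, B+, AB+

Gametes from BO × AB give offspring ABO genotypes AB, AO, BB, BO, i.e. phenotypes A, B, AB.
Rh cross +/- × +/+ → phenotypes Rh+.
Combining independently: A+, B+, AB+.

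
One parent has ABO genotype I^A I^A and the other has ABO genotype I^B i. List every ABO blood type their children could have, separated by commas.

A, AB

Gametes from I^A I^A × I^B i give offspring ABO genotypes I^A I^B, I^A i, i.e. phenotypes A, AB.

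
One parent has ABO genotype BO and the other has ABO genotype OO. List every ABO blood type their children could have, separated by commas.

O, B

Gametes from BO × OO give offspring ABO genotypes BO, OO, i.e. phenotypes O, B.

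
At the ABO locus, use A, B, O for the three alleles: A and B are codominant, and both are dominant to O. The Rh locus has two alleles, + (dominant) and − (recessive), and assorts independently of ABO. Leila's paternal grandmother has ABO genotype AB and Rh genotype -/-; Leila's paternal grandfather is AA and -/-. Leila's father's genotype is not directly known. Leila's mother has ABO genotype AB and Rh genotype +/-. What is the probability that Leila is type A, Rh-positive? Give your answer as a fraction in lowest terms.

3/16

Leila's father's ABO genotype from AB × AA: 1/2 AA, 1/2 AB.
Crossing each possibility with the mother AB and summing P(type A): 1/2·1/2 + 1/2·1/4 = 3/8.
Similarly for Rh via the father's Rh distribution: P(Rh+) = 1/2.
Independent loci: 3/8 × 1/2 = 3/16.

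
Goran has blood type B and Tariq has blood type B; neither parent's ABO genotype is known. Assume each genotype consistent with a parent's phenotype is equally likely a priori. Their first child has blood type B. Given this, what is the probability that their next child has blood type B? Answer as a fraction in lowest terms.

Possible genotypes: Goran ∈ {BB, BO}; Tariq ∈ {BB, BO}.
Weight each parental genotype pair by prior × P(type-B child):
  BB × BB: posterior weight 4/15; P(next child type B) = 1.
  BB × BO: posterior weight 4/15; P(next child type B) = 1.
  BO × BB: posterior weight 4/15; P(next child type B) = 1.
  BO × BO: posterior weight 1/5; P(next child type B) = 3/4.
Weighted sum = 19/20.

19/20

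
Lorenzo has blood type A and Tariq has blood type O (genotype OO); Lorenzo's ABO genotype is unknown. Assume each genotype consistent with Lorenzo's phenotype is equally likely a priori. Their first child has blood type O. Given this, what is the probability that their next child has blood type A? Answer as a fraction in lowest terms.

1/2

Possible genotypes: Lorenzo ∈ {AA, AO}; Tariq ∈ {OO}.
Weight each parental genotype pair by prior × P(type-O child):
  AO × OO: posterior weight 1; P(next child type A) = 1/2.
Weighted sum = 1/2.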